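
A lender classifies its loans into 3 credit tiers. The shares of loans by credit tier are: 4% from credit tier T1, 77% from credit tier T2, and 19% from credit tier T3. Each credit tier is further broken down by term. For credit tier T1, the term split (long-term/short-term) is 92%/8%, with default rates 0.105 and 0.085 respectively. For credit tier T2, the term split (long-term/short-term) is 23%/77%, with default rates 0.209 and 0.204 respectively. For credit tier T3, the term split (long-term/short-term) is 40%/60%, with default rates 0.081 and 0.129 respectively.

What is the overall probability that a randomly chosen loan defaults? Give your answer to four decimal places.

P(D|T1) = 0.92·0.105 + 0.08·0.085 = 0.0966 + 0.0068 = 0.1034
P(D|T2) = 0.23·0.209 + 0.77·0.204 = 0.04807 + 0.15708 = 0.20515
P(D|T3) = 0.4·0.081 + 0.6·0.129 = 0.0324 + 0.0774 = 0.1098
Then overall,
P(D) = 0.04·0.1034 + 0.77·0.20515 + 0.19·0.1098
      = 0.004136 + 0.1579655 + 0.020862 = 0.1829635

P(D) ≈ 0.1830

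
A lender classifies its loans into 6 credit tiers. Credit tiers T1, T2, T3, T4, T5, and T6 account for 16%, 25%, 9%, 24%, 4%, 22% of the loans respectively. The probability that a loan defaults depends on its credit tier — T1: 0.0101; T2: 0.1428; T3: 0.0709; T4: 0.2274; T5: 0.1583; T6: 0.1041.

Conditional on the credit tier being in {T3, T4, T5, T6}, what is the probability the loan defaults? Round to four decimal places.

Let S = {T3, T4, T5, T6}.
P(S) = 0.09 + 0.24 + 0.04 + 0.22 = 0.59.
P(D ∩ S) = 0.0709·0.09 + 0.2274·0.24 + 0.1583·0.04 + 0.1041·0.22 = 0.006381 + 0.054576 + 0.006332 + 0.022902 = 0.090191.
P(D | S) = 0.090191 / 0.59 = 0.152866…

P(D|S) ≈ 0.1529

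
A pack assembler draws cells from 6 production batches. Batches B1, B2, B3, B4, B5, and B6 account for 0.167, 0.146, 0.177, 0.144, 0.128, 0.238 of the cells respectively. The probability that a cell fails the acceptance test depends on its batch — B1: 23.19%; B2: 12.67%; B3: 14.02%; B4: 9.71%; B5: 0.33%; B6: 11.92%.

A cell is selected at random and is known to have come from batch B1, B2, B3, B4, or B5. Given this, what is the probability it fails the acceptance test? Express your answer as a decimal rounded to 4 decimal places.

Let S = {B1, B2, B3, B4, B5}.
P(S) = 0.167 + 0.146 + 0.177 + 0.144 + 0.128 = 0.762.
P(F ∩ S) = 0.2319·0.167 + 0.1267·0.146 + 0.1402·0.177 + 0.0971·0.144 + 0.0033·0.128 = 0.0387273 + 0.0184982 + 0.0248154 + 0.0139824 + 0.0004224 = 0.0964457.
P(F | S) = 0.0964457 / 0.762 = 0.126569…

P(F|S) ≈ 0.1266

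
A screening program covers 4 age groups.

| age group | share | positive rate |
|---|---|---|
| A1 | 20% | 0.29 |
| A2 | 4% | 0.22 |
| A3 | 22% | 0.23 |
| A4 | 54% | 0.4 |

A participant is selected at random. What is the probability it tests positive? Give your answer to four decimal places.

P(T) = P(T|A1)·P(A1) + P(T|A2)·P(A2) + P(T|A3)·P(A3) + P(T|A4)·P(A4)
      = 0.29·0.2 + 0.22·0.04 + 0.23·0.22 + 0.4·0.54
      = 0.058 + 0.0088 + 0.0506 + 0.216 = 0.3334

0.3334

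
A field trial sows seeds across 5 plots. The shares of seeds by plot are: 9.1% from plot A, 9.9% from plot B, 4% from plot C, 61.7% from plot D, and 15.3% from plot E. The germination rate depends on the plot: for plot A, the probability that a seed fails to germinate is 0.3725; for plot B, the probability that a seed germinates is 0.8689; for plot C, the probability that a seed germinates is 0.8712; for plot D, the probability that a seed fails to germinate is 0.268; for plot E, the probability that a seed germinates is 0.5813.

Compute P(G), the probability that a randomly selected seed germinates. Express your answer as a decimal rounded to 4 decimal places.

0.7186

P(G|A) = 1 − 0.3725 = 0.6275.
P(G|D) = 1 − 0.268 = 0.732.
Using total probability over the partition,
P(G) = P(G|A)·P(A) + P(G|B)·P(B) + P(G|C)·P(C) + P(G|D)·P(D) + P(G|E)·P(E)
      = 0.6275·0.091 + 0.8689·0.099 + 0.8712·0.04 + 0.732·0.617 + 0.5813·0.153
      = 0.0571025 + 0.0860211 + 0.034848 + 0.451644 + 0.0889389 = 0.7185545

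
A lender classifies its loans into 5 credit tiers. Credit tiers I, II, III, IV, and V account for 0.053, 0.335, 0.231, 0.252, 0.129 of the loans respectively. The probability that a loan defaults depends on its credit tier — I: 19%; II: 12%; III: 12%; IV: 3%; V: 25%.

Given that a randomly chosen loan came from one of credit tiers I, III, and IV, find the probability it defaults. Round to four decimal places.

Let S = {I, III, IV}.
P(S) = 0.053 + 0.231 + 0.252 = 0.536.
P(D ∩ S) = 0.19·0.053 + 0.12·0.231 + 0.03·0.252 = 0.01007 + 0.02772 + 0.00756 = 0.04535.
P(D | S) = 0.04535 / 0.536 = 0.084608…

0.0846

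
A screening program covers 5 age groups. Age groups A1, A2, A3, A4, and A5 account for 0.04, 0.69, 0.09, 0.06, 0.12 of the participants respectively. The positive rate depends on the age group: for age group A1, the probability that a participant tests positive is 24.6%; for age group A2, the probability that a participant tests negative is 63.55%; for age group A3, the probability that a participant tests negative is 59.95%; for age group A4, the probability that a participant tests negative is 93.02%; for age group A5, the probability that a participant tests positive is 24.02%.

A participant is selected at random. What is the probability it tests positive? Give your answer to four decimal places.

P(T|A2) = 1 − 0.6355 = 0.3645.
P(T|A3) = 1 − 0.5995 = 0.4005.
P(T|A4) = 1 − 0.9302 = 0.0698.
P(T) = P(T|A1)·P(A1) + P(T|A2)·P(A2) + P(T|A3)·P(A3) + P(T|A4)·P(A4) + P(T|A5)·P(A5)
      = 0.246·0.04 + 0.3645·0.69 + 0.4005·0.09 + 0.0698·0.06 + 0.2402·0.12
      = 0.00984 + 0.251505 + 0.036045 + 0.004188 + 0.028824 = 0.330402

P(T) ≈ 0.3304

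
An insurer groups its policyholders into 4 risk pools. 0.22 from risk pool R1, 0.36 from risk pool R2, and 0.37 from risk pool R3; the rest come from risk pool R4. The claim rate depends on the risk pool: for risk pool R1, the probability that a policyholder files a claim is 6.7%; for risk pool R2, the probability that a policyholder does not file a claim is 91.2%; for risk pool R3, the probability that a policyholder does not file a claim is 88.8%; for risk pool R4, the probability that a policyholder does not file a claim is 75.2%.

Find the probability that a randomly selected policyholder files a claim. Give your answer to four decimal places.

P(R4) = 1 − (0.22 + 0.36 + 0.37) = 0.05.
P(C|R2) = 1 − 0.912 = 0.088.
P(C|R3) = 1 − 0.888 = 0.112.
P(C|R4) = 1 − 0.752 = 0.248.
By the law of total probability,
P(C) = P(C|R1)·P(R1) + P(C|R2)·P(R2) + P(C|R3)·P(R3) + P(C|R4)·P(R4)
      = 0.067·0.22 + 0.088·0.36 + 0.112·0.37 + 0.248·0.05
      = 0.01474 + 0.03168 + 0.04144 + 0.0124 = 0.10026

0.1003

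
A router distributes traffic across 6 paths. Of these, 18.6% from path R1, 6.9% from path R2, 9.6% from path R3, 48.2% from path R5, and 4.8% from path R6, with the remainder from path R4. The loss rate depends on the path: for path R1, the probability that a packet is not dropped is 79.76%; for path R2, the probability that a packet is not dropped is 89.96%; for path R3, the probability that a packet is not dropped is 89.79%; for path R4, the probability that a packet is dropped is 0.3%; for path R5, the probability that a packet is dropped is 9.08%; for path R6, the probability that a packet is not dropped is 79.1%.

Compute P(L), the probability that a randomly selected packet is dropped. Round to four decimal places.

0.1085

P(R4) = 1 − (0.186 + 0.069 + 0.096 + 0.482 + 0.048) = 0.119.
P(L|R1) = 1 − 0.7976 = 0.2024.
P(L|R2) = 1 − 0.8996 = 0.1004.
P(L|R3) = 1 − 0.8979 = 0.1021.
P(L|R6) = 1 − 0.791 = 0.209.
P(L) = P(L|R1)·P(R1) + P(L|R2)·P(R2) + P(L|R3)·P(R3) + P(L|R4)·P(R4) + P(L|R5)·P(R5) + P(L|R6)·P(R6)
      = 0.2024·0.186 + 0.1004·0.069 + 0.1021·0.096 + 0.003·0.119 + 0.0908·0.482 + 0.209·0.048
      = 0.0376464 + 0.0069276 + 0.0098016 + 0.000357 + 0.0437656 + 0.010032 = 0.1085302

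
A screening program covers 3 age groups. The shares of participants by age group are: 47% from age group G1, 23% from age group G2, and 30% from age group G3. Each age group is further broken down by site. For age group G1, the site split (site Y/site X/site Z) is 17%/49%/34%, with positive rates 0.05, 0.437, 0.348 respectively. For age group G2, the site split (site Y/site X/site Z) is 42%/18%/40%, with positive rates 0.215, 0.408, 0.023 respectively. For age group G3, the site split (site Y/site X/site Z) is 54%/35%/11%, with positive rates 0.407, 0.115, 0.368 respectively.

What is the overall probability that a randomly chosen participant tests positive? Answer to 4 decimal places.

P(T) ≈ 0.2902

P(T|G1) = 0.17·0.05 + 0.49·0.437 + 0.34·0.348 = 0.0085 + 0.21413 + 0.11832 = 0.34095
P(T|G2) = 0.42·0.215 + 0.18·0.408 + 0.4·0.023 = 0.0903 + 0.07344 + 0.0092 = 0.17294
P(T|G3) = 0.54·0.407 + 0.35·0.115 + 0.11·0.368 = 0.21978 + 0.04025 + 0.04048 = 0.30051
Then overall,
P(T) = 0.47·0.34095 + 0.23·0.17294 + 0.3·0.30051
      = 0.1602465 + 0.0397762 + 0.090153 = 0.2901757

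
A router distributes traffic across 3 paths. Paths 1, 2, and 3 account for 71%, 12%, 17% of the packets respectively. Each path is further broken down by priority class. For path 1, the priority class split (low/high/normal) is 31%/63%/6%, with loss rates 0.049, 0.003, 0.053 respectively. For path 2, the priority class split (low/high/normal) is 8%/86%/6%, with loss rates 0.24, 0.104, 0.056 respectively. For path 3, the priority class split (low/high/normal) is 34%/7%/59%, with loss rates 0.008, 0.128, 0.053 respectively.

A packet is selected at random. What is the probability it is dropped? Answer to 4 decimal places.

0.0351

P(L|1) = 0.31·0.049 + 0.63·0.003 + 0.06·0.053 = 0.01519 + 0.00189 + 0.00318 = 0.02026
P(L|2) = 0.08·0.24 + 0.86·0.104 + 0.06·0.056 = 0.0192 + 0.08944 + 0.00336 = 0.112
P(L|3) = 0.34·0.008 + 0.07·0.128 + 0.59·0.053 = 0.00272 + 0.00896 + 0.03127 = 0.04295
By total probability over the outer partition,
P(L) = 0.71·0.02026 + 0.12·0.112 + 0.17·0.04295
      = 0.0143846 + 0.01344 + 0.0073015 = 0.0351261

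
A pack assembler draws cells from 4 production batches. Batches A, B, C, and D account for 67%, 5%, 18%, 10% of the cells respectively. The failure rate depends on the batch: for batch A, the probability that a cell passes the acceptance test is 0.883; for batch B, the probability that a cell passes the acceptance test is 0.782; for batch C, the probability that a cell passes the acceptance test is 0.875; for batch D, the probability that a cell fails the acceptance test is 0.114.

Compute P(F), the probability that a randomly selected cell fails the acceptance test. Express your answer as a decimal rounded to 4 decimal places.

P(F) ≈ 0.1232

P(F|A) = 1 − 0.883 = 0.117.
P(F|B) = 1 − 0.782 = 0.218.
P(F|C) = 1 − 0.875 = 0.125.
P(F) = P(F|A)·P(A) + P(F|B)·P(B) + P(F|C)·P(C) + P(F|D)·P(D)
      = 0.117·0.67 + 0.218·0.05 + 0.125·0.18 + 0.114·0.1
      = 0.07839 + 0.0109 + 0.0225 + 0.0114 = 0.12319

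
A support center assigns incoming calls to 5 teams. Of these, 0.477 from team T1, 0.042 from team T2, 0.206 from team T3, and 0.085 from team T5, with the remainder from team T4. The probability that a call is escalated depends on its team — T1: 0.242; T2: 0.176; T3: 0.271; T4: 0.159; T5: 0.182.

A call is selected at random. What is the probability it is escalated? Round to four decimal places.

P(T4) = 1 − (0.477 + 0.042 + 0.206 + 0.085) = 0.19.
P(E) = P(E|T1)·P(T1) + P(E|T2)·P(T2) + P(E|T3)·P(T3) + P(E|T4)·P(T4) + P(E|T5)·P(T5)
      = 0.242·0.477 + 0.176·0.042 + 0.271·0.206 + 0.159·0.19 + 0.182·0.085
      = 0.115434 + 0.007392 + 0.055826 + 0.03021 + 0.01547 = 0.224332

0.2243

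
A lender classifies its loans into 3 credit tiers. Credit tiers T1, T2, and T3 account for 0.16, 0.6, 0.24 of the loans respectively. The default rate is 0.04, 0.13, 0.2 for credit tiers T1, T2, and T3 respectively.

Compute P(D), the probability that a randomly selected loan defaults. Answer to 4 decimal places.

Summing over the partition,
P(D) = P(D|T1)·P(T1) + P(D|T2)·P(T2) + P(D|T3)·P(T3)
      = 0.04·0.16 + 0.13·0.6 + 0.2·0.24
      = 0.0064 + 0.078 + 0.048 = 0.1324

P(D) ≈ 0.1324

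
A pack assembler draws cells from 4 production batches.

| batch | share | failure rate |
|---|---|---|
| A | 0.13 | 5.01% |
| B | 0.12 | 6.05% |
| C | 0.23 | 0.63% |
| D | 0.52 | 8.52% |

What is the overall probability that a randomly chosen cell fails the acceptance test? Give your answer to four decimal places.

P(F) = P(F|A)·P(A) + P(F|B)·P(B) + P(F|C)·P(C) + P(F|D)·P(D)
      = 0.0501·0.13 + 0.0605·0.12 + 0.0063·0.23 + 0.0852·0.52
      = 0.006513 + 0.00726 + 0.001449 + 0.044304 = 0.059526

0.0595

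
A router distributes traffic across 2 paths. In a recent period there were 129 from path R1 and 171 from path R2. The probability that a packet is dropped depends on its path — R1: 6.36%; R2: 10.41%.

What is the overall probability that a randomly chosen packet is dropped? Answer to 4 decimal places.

Total: 129 + 171 = 300.
P(R1) = 129/300 = 0.43. P(R2) = 171/300 = 0.57.
P(L) = P(L|R1)·P(R1) + P(L|R2)·P(R2)
      = 0.0636·0.43 + 0.1041·0.57
      = 0.027348 + 0.059337 = 0.086685

0.0867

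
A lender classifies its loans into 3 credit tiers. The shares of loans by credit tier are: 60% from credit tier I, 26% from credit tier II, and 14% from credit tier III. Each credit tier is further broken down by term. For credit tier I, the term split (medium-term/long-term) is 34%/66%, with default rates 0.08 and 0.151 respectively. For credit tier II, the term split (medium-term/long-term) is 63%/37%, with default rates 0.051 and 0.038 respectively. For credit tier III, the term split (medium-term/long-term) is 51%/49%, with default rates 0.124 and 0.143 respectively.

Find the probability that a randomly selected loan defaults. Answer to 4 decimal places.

0.1068

P(D|I) = 0.34·0.08 + 0.66·0.151 = 0.0272 + 0.09966 = 0.12686
P(D|II) = 0.63·0.051 + 0.37·0.038 = 0.03213 + 0.01406 = 0.04619
P(D|III) = 0.51·0.124 + 0.49·0.143 = 0.06324 + 0.07007 = 0.13331
By total probability over the outer partition,
P(D) = 0.6·0.12686 + 0.26·0.04619 + 0.14·0.13331
      = 0.076116 + 0.0120094 + 0.0186634 = 0.1067888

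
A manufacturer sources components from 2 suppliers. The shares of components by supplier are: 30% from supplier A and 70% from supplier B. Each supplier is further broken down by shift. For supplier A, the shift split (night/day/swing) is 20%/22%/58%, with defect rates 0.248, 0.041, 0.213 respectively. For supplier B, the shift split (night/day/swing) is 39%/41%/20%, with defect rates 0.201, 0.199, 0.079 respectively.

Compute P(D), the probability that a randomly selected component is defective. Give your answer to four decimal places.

P(D|A) = 0.2·0.248 + 0.22·0.041 + 0.58·0.213 = 0.0496 + 0.00902 + 0.12354 = 0.18216
P(D|B) = 0.39·0.201 + 0.41·0.199 + 0.2·0.079 = 0.07839 + 0.08159 + 0.0158 = 0.17578
By total probability over the outer partition,
P(D) = 0.3·0.18216 + 0.7·0.17578
      = 0.054648 + 0.123046 = 0.177694

0.1777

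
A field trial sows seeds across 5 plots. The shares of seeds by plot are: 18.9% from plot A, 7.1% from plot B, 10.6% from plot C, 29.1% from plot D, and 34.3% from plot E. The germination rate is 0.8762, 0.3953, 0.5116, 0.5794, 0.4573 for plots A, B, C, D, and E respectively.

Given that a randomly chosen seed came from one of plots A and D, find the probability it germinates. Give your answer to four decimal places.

Let S = {A, D}.
P(S) = 0.189 + 0.291 = 0.48.
P(G ∩ S) = 0.8762·0.189 + 0.5794·0.291 = 0.1656018 + 0.1686054 = 0.3342072.
P(G | S) = 0.3342072 / 0.48 = 0.696265…

P(G|S) ≈ 0.6963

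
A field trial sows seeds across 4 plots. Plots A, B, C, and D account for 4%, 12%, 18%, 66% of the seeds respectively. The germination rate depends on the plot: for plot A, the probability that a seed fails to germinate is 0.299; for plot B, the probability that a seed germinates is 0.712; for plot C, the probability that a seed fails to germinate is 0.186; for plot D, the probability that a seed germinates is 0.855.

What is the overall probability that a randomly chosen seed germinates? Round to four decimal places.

0.8243

P(G|A) = 1 − 0.299 = 0.701.
P(G|C) = 1 − 0.186 = 0.814.
Summing over the partition,
P(G) = P(G|A)·P(A) + P(G|B)·P(B) + P(G|C)·P(C) + P(G|D)·P(D)
      = 0.701·0.04 + 0.712·0.12 + 0.814·0.18 + 0.855·0.66
      = 0.02804 + 0.08544 + 0.14652 + 0.5643 = 0.8243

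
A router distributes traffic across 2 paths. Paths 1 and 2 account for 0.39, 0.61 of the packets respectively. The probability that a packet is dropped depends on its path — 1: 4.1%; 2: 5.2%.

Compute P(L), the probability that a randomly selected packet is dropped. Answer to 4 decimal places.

0.0477

P(L) = P(L|1)·P(1) + P(L|2)·P(2)
      = 0.041·0.39 + 0.052·0.61
      = 0.01599 + 0.03172 = 0.04771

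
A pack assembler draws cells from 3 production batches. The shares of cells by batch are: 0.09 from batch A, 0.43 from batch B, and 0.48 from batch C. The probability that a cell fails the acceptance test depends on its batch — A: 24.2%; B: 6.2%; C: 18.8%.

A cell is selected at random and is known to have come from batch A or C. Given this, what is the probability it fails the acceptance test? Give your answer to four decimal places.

Let S = {A, C}.
P(S) = 0.09 + 0.48 = 0.57.
P(F ∩ S) = 0.242·0.09 + 0.188·0.48 = 0.02178 + 0.09024 = 0.11202.
P(F | S) = 0.11202 / 0.57 = 0.196526…

0.1965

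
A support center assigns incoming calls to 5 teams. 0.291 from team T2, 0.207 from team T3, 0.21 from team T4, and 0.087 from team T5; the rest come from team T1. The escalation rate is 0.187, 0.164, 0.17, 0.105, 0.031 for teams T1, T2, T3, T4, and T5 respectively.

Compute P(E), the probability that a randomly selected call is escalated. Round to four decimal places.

0.1460

P(T1) = 1 − (0.291 + 0.207 + 0.21 + 0.087) = 0.205.
P(E) = P(E|T1)·P(T1) + P(E|T2)·P(T2) + P(E|T3)·P(T3) + P(E|T4)·P(T4) + P(E|T5)·P(T5)
      = 0.187·0.205 + 0.164·0.291 + 0.17·0.207 + 0.105·0.21 + 0.031·0.087
      = 0.038335 + 0.047724 + 0.03519 + 0.02205 + 0.002697 = 0.145996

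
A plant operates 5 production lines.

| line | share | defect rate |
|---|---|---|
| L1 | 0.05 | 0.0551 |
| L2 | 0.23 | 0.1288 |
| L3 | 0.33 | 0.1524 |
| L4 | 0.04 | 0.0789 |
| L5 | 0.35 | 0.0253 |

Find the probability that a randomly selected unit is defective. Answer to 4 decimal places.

P(D) = P(D|L1)·P(L1) + P(D|L2)·P(L2) + P(D|L3)·P(L3) + P(D|L4)·P(L4) + P(D|L5)·P(L5)
      = 0.0551·0.05 + 0.1288·0.23 + 0.1524·0.33 + 0.0789·0.04 + 0.0253·0.35
      = 0.002755 + 0.029624 + 0.050292 + 0.003156 + 0.008855 = 0.094682

P(D) ≈ 0.0947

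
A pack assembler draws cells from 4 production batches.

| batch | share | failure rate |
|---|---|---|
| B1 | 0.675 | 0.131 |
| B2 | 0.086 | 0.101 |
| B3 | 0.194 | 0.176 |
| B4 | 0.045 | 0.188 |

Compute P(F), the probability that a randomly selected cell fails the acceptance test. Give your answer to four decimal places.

Using total probability over the partition,
P(F) = P(F|B1)·P(B1) + P(F|B2)·P(B2) + P(F|B3)·P(B3) + P(F|B4)·P(B4)
      = 0.131·0.675 + 0.101·0.086 + 0.176·0.194 + 0.188·0.045
      = 0.088425 + 0.008686 + 0.034144 + 0.00846 = 0.139715

0.1397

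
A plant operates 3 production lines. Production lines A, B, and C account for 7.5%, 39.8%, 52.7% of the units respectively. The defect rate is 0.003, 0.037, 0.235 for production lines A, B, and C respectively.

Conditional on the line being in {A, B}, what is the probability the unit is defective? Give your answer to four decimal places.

P(D|S) ≈ 0.0316

Let S = {A, B}.
P(S) = 0.075 + 0.398 = 0.473.
P(D ∩ S) = 0.003·0.075 + 0.037·0.398 = 0.000225 + 0.014726 = 0.014951.
P(D | S) = 0.014951 / 0.473 = 0.031609…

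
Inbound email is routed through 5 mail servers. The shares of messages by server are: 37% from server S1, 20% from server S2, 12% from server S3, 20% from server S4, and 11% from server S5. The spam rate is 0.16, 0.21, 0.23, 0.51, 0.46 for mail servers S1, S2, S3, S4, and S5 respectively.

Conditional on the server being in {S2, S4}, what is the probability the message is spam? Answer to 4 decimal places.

Let J = {S2, S4}.
P(J) = 0.2 + 0.2 = 0.4.
P(S ∩ J) = 0.21·0.2 + 0.51·0.2 = 0.042 + 0.102 = 0.144.
P(S | J) = 0.144 / 0.4 = 0.360000…

0.3600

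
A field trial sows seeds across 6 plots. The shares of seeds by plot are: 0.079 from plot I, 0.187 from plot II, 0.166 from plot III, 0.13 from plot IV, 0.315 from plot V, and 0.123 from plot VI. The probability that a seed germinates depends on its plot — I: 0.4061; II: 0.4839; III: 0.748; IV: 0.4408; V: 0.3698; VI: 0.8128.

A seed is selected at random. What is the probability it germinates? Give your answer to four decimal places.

0.5205

Summing over the partition,
P(G) = P(G|I)·P(I) + P(G|II)·P(II) + P(G|III)·P(III) + P(G|IV)·P(IV) + P(G|V)·P(V) + P(G|VI)·P(VI)
      = 0.4061·0.079 + 0.4839·0.187 + 0.748·0.166 + 0.4408·0.13 + 0.3698·0.315 + 0.8128·0.123
      = 0.0320819 + 0.0904893 + 0.124168 + 0.057304 + 0.116487 + 0.0999744 = 0.5205046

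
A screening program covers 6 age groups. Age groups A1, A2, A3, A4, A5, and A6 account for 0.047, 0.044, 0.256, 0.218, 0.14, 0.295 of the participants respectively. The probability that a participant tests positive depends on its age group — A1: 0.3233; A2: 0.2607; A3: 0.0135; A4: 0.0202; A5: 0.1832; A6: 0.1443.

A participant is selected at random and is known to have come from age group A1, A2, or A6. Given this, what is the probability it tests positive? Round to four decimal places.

Let S = {A1, A2, A6}.
P(S) = 0.047 + 0.044 + 0.295 = 0.386.
P(T ∩ S) = 0.3233·0.047 + 0.2607·0.044 + 0.1443·0.295 = 0.0151951 + 0.0114708 + 0.0425685 = 0.0692344.
P(T | S) = 0.0692344 / 0.386 = 0.179364…

P(T|S) ≈ 0.1794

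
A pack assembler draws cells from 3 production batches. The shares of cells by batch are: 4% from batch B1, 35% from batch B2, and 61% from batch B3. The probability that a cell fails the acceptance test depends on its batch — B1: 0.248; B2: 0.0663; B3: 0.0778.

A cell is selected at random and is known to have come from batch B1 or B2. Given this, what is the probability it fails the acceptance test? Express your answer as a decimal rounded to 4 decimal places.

P(F|S) ≈ 0.0849

Let S = {B1, B2}.
P(S) = 0.04 + 0.35 = 0.39.
P(F ∩ S) = 0.248·0.04 + 0.0663·0.35 = 0.00992 + 0.023205 = 0.033125.
P(F | S) = 0.033125 / 0.39 = 0.084936…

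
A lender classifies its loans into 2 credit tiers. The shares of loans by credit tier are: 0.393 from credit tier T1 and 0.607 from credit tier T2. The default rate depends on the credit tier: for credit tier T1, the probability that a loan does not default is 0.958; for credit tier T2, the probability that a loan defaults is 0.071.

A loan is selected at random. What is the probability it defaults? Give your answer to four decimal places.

0.0596

P(D|T1) = 1 − 0.958 = 0.042.
P(D) = P(D|T1)·P(T1) + P(D|T2)·P(T2)
      = 0.042·0.393 + 0.071·0.607
      = 0.016506 + 0.043097 = 0.059603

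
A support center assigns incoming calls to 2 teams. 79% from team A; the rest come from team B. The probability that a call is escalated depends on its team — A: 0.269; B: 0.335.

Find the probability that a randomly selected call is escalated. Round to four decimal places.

P(B) = 1 − (0.79) = 0.21.
P(E) = P(E|A)·P(A) + P(E|B)·P(B)
      = 0.269·0.79 + 0.335·0.21
      = 0.21251 + 0.07035 = 0.28286

0.2829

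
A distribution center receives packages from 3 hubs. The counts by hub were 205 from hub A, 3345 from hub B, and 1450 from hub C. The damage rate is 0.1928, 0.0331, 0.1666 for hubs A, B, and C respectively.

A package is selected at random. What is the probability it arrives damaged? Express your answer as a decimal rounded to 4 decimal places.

Total: 205 + 3345 + 1450 = 5000.
P(A) = 205/5000 = 0.041. P(B) = 3345/5000 = 0.669. P(C) = 1450/5000 = 0.29.
P(D) = P(D|A)·P(A) + P(D|B)·P(B) + P(D|C)·P(C)
      = 0.1928·0.041 + 0.0331·0.669 + 0.1666·0.29
      = 0.0079048 + 0.0221439 + 0.048314 = 0.0783627

P(D) ≈ 0.0784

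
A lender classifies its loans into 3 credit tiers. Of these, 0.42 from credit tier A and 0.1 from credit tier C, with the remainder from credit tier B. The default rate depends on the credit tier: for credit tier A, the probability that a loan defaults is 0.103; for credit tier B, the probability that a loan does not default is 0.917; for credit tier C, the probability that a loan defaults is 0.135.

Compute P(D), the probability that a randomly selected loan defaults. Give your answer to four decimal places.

P(D) ≈ 0.0966

P(B) = 1 − (0.42 + 0.1) = 0.48.
P(D|B) = 1 − 0.917 = 0.083.
P(D) = P(D|A)·P(A) + P(D|B)·P(B) + P(D|C)·P(C)
      = 0.103·0.42 + 0.083·0.48 + 0.135·0.1
      = 0.04326 + 0.03984 + 0.0135 = 0.0966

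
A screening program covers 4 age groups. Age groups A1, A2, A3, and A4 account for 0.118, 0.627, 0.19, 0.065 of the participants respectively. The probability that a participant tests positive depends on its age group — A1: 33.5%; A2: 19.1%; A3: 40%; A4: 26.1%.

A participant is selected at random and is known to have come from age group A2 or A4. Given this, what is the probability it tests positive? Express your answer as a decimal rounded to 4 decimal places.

Let S = {A2, A4}.
P(S) = 0.627 + 0.065 = 0.692.
P(T ∩ S) = 0.191·0.627 + 0.261·0.065 = 0.119757 + 0.016965 = 0.136722.
P(T | S) = 0.136722 / 0.692 = 0.197575…

0.1976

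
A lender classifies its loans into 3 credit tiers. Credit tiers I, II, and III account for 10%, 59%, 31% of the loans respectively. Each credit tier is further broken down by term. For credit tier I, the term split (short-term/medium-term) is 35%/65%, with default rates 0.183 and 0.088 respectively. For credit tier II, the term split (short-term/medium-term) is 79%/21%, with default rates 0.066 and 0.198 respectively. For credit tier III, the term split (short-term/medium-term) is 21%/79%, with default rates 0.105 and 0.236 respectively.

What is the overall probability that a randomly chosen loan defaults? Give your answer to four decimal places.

P(D|I) = 0.35·0.183 + 0.65·0.088 = 0.06405 + 0.0572 = 0.12125
P(D|II) = 0.79·0.066 + 0.21·0.198 = 0.05214 + 0.04158 = 0.09372
P(D|III) = 0.21·0.105 + 0.79·0.236 = 0.02205 + 0.18644 = 0.20849
Then overall,
P(D) = 0.1·0.12125 + 0.59·0.09372 + 0.31·0.20849
      = 0.012125 + 0.0552948 + 0.0646319 = 0.1320517

0.1321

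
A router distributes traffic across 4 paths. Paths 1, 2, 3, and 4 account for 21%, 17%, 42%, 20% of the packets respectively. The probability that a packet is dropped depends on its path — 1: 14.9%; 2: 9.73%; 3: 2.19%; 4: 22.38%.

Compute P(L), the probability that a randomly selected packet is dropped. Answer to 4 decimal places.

P(L) ≈ 0.1018

Summing over the partition,
P(L) = P(L|1)·P(1) + P(L|2)·P(2) + P(L|3)·P(3) + P(L|4)·P(4)
      = 0.149·0.21 + 0.0973·0.17 + 0.0219·0.42 + 0.2238·0.2
      = 0.03129 + 0.016541 + 0.009198 + 0.04476 = 0.101789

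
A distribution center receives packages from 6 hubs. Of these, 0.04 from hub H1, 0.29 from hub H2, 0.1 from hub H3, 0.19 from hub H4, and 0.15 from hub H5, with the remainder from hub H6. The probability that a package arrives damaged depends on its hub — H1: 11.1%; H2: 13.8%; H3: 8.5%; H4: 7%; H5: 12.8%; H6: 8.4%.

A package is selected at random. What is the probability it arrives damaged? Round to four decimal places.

P(D) ≈ 0.1048

P(H6) = 1 − (0.04 + 0.29 + 0.1 + 0.19 + 0.15) = 0.23.
P(D) = P(D|H1)·P(H1) + P(D|H2)·P(H2) + P(D|H3)·P(H3) + P(D|H4)·P(H4) + P(D|H5)·P(H5) + P(D|H6)·P(H6)
      = 0.111·0.04 + 0.138·0.29 + 0.085·0.1 + 0.07·0.19 + 0.128·0.15 + 0.084·0.23
      = 0.00444 + 0.04002 + 0.0085 + 0.0133 + 0.0192 + 0.01932 = 0.10478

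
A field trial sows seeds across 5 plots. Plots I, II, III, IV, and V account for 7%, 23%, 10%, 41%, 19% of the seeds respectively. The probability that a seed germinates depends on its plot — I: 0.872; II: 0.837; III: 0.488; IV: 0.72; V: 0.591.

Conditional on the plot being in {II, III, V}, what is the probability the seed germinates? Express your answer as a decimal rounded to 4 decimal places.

Let S = {II, III, V}.
P(S) = 0.23 + 0.1 + 0.19 = 0.52.
P(G ∩ S) = 0.837·0.23 + 0.488·0.1 + 0.591·0.19 = 0.19251 + 0.0488 + 0.11229 = 0.3536.
P(G | S) = 0.3536 / 0.52 = 0.680000…

0.6800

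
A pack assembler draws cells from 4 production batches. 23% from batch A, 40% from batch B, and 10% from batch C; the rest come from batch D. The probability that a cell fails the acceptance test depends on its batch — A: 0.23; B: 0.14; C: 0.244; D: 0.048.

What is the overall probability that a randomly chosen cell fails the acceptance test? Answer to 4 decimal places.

P(D) = 1 − (0.23 + 0.4 + 0.1) = 0.27.
P(F) = P(F|A)·P(A) + P(F|B)·P(B) + P(F|C)·P(C) + P(F|D)·P(D)
      = 0.23·0.23 + 0.14·0.4 + 0.244·0.1 + 0.048·0.27
      = 0.0529 + 0.056 + 0.0244 + 0.01296 = 0.14626

P(F) ≈ 0.1463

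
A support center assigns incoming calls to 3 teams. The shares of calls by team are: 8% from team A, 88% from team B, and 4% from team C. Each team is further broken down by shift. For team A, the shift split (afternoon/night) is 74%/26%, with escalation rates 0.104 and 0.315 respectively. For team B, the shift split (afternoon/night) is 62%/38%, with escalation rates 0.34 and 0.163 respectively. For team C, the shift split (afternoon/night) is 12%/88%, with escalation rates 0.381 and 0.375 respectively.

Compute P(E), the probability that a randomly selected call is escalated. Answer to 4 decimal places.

0.2677

P(E|A) = 0.74·0.104 + 0.26·0.315 = 0.07696 + 0.0819 = 0.15886
P(E|B) = 0.62·0.34 + 0.38·0.163 = 0.2108 + 0.06194 = 0.27274
P(E|C) = 0.12·0.381 + 0.88·0.375 = 0.04572 + 0.33 = 0.37572
Then overall,
P(E) = 0.08·0.15886 + 0.88·0.27274 + 0.04·0.37572
      = 0.0127088 + 0.2400112 + 0.0150288 = 0.2677488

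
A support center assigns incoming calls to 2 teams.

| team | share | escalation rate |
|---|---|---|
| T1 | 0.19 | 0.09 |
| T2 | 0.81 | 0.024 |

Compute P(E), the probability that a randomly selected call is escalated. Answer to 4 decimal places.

P(E) ≈ 0.0365

Summing over the partition,
P(E) = P(E|T1)·P(T1) + P(E|T2)·P(T2)
      = 0.09·0.19 + 0.024·0.81
      = 0.0171 + 0.01944 = 0.03654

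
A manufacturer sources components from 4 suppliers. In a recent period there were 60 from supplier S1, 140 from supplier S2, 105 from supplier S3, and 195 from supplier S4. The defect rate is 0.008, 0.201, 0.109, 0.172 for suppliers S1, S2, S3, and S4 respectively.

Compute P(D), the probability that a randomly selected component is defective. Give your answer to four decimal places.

Total: 60 + 140 + 105 + 195 = 500.
P(S1) = 60/500 = 0.12. P(S2) = 140/500 = 0.28. P(S3) = 105/500 = 0.21. P(S4) = 195/500 = 0.39.
P(D) = P(D|S1)·P(S1) + P(D|S2)·P(S2) + P(D|S3)·P(S3) + P(D|S4)·P(S4)
      = 0.008·0.12 + 0.201·0.28 + 0.109·0.21 + 0.172·0.39
      = 0.00096 + 0.05628 + 0.02289 + 0.06708 = 0.14721

P(D) ≈ 0.1472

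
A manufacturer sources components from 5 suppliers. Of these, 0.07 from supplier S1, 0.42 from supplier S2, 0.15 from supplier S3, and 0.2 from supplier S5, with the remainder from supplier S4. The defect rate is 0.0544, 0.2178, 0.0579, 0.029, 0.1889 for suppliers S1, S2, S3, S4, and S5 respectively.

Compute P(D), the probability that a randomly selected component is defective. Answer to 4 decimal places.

P(D) ≈ 0.1464

P(S4) = 1 − (0.07 + 0.42 + 0.15 + 0.2) = 0.16.
P(D) = P(D|S1)·P(S1) + P(D|S2)·P(S2) + P(D|S3)·P(S3) + P(D|S4)·P(S4) + P(D|S5)·P(S5)
      = 0.0544·0.07 + 0.2178·0.42 + 0.0579·0.15 + 0.029·0.16 + 0.1889·0.2
      = 0.003808 + 0.091476 + 0.008685 + 0.00464 + 0.03778 = 0.146389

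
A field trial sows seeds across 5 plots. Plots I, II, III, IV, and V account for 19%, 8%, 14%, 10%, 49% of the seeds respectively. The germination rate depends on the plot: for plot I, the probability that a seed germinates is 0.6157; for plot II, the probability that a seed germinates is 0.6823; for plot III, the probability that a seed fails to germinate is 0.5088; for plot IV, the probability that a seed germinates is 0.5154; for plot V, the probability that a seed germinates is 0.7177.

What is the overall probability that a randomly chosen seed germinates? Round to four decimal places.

P(G|III) = 1 − 0.5088 = 0.4912.
P(G) = P(G|I)·P(I) + P(G|II)·P(II) + P(G|III)·P(III) + P(G|IV)·P(IV) + P(G|V)·P(V)
      = 0.6157·0.19 + 0.6823·0.08 + 0.4912·0.14 + 0.5154·0.1 + 0.7177·0.49
      = 0.116983 + 0.054584 + 0.068768 + 0.05154 + 0.351673 = 0.643548

0.6435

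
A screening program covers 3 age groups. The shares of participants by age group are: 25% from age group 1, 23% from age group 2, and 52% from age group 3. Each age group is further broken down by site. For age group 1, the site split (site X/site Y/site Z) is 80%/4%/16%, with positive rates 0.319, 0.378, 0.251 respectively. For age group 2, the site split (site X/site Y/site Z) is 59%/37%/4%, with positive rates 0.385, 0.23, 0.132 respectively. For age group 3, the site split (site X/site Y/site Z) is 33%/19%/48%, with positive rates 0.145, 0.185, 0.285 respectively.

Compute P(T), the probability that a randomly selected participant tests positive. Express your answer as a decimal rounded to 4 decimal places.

P(T) ≈ 0.2649

P(T|1) = 0.8·0.319 + 0.04·0.378 + 0.16·0.251 = 0.2552 + 0.01512 + 0.04016 = 0.31048
P(T|2) = 0.59·0.385 + 0.37·0.23 + 0.04·0.132 = 0.22715 + 0.0851 + 0.00528 = 0.31753
P(T|3) = 0.33·0.145 + 0.19·0.185 + 0.48·0.285 = 0.04785 + 0.03515 + 0.1368 = 0.2198
By total probability over the outer partition,
P(T) = 0.25·0.31048 + 0.23·0.31753 + 0.52·0.2198
      = 0.07762 + 0.0730319 + 0.114296 = 0.2649479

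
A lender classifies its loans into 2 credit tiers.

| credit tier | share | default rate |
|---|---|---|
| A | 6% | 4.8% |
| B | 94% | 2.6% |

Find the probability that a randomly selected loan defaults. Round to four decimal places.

0.0273

Using total probability over the partition,
P(D) = P(D|A)·P(A) + P(D|B)·P(B)
      = 0.048·0.06 + 0.026·0.94
      = 0.00288 + 0.02444 = 0.02732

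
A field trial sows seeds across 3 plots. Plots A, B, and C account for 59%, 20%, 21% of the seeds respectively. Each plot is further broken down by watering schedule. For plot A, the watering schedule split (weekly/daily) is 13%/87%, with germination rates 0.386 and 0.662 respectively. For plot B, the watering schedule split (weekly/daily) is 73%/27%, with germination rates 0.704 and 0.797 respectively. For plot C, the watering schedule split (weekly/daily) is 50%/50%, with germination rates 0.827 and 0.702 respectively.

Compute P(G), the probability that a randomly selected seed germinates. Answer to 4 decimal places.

P(G|A) = 0.13·0.386 + 0.87·0.662 = 0.05018 + 0.57594 = 0.62612
P(G|B) = 0.73·0.704 + 0.27·0.797 = 0.51392 + 0.21519 = 0.72911
P(G|C) = 0.5·0.827 + 0.5·0.702 = 0.4135 + 0.351 = 0.7645
Then overall,
P(G) = 0.59·0.62612 + 0.2·0.72911 + 0.21·0.7645
      = 0.3694108 + 0.145822 + 0.160545 = 0.6757778

0.6758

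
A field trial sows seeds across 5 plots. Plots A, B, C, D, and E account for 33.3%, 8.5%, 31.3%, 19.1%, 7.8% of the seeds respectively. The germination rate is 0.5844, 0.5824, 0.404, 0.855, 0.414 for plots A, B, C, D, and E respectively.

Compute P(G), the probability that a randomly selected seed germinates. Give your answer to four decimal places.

P(G) ≈ 0.5662

P(G) = P(G|A)·P(A) + P(G|B)·P(B) + P(G|C)·P(C) + P(G|D)·P(D) + P(G|E)·P(E)
      = 0.5844·0.333 + 0.5824·0.085 + 0.404·0.313 + 0.855·0.191 + 0.414·0.078
      = 0.1946052 + 0.049504 + 0.126452 + 0.163305 + 0.032292 = 0.5661582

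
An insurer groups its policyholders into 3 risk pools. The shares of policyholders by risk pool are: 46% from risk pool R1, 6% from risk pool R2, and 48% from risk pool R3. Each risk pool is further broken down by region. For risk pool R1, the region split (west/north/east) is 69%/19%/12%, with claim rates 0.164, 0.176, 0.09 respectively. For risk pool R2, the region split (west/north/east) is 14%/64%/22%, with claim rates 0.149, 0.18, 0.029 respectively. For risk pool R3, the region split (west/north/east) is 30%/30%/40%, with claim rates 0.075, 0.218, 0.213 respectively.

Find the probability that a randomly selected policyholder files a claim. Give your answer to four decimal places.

P(C) ≈ 0.1640

P(C|R1) = 0.69·0.164 + 0.19·0.176 + 0.12·0.09 = 0.11316 + 0.03344 + 0.0108 = 0.1574
P(C|R2) = 0.14·0.149 + 0.64·0.18 + 0.22·0.029 = 0.02086 + 0.1152 + 0.00638 = 0.14244
P(C|R3) = 0.3·0.075 + 0.3·0.218 + 0.4·0.213 = 0.0225 + 0.0654 + 0.0852 = 0.1731
Then overall,
P(C) = 0.46·0.1574 + 0.06·0.14244 + 0.48·0.1731
      = 0.072404 + 0.0085464 + 0.083088 = 0.1640384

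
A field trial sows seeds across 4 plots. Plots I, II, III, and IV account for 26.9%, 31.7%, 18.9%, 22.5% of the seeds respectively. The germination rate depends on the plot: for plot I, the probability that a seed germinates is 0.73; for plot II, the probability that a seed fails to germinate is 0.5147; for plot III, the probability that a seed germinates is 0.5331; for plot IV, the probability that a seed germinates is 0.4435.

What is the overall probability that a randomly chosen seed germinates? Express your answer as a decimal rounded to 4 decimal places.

0.5508

P(G|II) = 1 − 0.5147 = 0.4853.
P(G) = P(G|I)·P(I) + P(G|II)·P(II) + P(G|III)·P(III) + P(G|IV)·P(IV)
      = 0.73·0.269 + 0.4853·0.317 + 0.5331·0.189 + 0.4435·0.225
      = 0.19637 + 0.1538401 + 0.1007559 + 0.0997875 = 0.5507535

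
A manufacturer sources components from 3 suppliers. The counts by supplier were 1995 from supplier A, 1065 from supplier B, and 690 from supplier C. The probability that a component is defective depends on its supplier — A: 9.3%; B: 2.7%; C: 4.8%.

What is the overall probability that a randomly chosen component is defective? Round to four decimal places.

0.0660

Total: 1995 + 1065 + 690 = 3750.
P(A) = 1995/3750 = 0.532. P(B) = 1065/3750 = 0.284. P(C) = 690/3750 = 0.184.
P(D) = P(D|A)·P(A) + P(D|B)·P(B) + P(D|C)·P(C)
      = 0.093·0.532 + 0.027·0.284 + 0.048·0.184
      = 0.049476 + 0.007668 + 0.008832 = 0.065976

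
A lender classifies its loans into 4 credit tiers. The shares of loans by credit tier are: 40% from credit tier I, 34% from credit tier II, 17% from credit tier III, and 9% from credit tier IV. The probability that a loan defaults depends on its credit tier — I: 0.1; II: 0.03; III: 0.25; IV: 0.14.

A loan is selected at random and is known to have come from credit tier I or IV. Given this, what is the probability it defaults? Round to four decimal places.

Let S = {I, IV}.
P(S) = 0.4 + 0.09 = 0.49.
P(D ∩ S) = 0.1·0.4 + 0.14·0.09 = 0.04 + 0.0126 = 0.0526.
P(D | S) = 0.0526 / 0.49 = 0.107347…

P(D|S) ≈ 0.1073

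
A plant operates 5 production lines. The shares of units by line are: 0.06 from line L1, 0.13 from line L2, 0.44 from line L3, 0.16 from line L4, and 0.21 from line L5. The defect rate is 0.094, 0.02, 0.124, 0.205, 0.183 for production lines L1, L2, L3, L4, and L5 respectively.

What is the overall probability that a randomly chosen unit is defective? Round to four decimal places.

P(D) = P(D|L1)·P(L1) + P(D|L2)·P(L2) + P(D|L3)·P(L3) + P(D|L4)·P(L4) + P(D|L5)·P(L5)
      = 0.094·0.06 + 0.02·0.13 + 0.124·0.44 + 0.205·0.16 + 0.183·0.21
      = 0.00564 + 0.0026 + 0.05456 + 0.0328 + 0.03843 = 0.13403

P(D) ≈ 0.1340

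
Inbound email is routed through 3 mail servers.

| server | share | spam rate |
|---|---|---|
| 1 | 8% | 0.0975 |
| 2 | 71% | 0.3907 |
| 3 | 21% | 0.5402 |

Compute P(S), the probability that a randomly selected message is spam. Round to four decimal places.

P(S) ≈ 0.3986

P(S) = P(S|1)·P(1) + P(S|2)·P(2) + P(S|3)·P(3)
      = 0.0975·0.08 + 0.3907·0.71 + 0.5402·0.21
      = 0.0078 + 0.277397 + 0.113442 = 0.398639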